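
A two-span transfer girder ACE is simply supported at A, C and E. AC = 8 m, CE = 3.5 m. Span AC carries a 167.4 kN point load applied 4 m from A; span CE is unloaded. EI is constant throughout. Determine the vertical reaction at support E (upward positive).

Insert a hinge at C; M_C is the redundant, and each span becomes simply supported.
Discontinuity in slope at C on the released structure — sum the simple-span end rotations:
  span AC: point load 167.4 at a = 4: Pab(L + a)/(6LEI) = 669.6/EI
  relative rotation θ_0 = (669.6 + 0)/EI = 669.6/EI
A unit hogging moment at C produces rotation L₁/(3EI) + L₂/(3EI) = 3.833/EI.
Compatibility: M_C·(L₁+L₂)/(3EI) = θ_0, giving M_C = 174.7 kN·m (hogging).
Span CE, ΣM about E: R_C^{CE}·3.5 = 0 + 174.7, so R_C^{CE} = 49.91 kN and R_E = 0 − 49.91 = -49.91 kN.

R_E = -49.91 kN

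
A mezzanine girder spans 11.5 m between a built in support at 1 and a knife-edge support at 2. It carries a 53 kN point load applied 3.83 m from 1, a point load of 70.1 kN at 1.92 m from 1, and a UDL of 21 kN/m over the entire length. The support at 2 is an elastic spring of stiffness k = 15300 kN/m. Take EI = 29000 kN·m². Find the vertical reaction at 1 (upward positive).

Choose R_2 as the redundant. The primary structure is the cantilever fixed at 1.
Downward deflection at the released point 2 due to the loads:
  point load 53 at a = 3.83: Pa²(3L − a)/(6EI) = 3974/EI
  point load 70.1 at a = 1.92: Pa²(3L − a)/(6EI) = 1403/EI
  UDL 21: wL⁴/(8EI) = 45911/EI
  δ_0 = 51289/EI
Tip deflection under a unit load at 2: L³/(3EI) = 507/EI.
With EI = 29000 kN·m²: δ_0 = 1.7686 m and δ_{22} = 0.017481 m/kN.
Compatibility — the spring shortens by R_2/k under the reaction it provides: δ_0 − R_2·δ_{22} = R_2/k. With 1/k = 0.000065 m/kN, R_2 = δ_0 / (δ_{22} + 1/k) = 1.7686 / (0.017481 + 0.000065) = 100.8 kN.
Vertical equilibrium: R_1 = ΣP − R_2 = 364.6 − 100.8 = 263.8 kN.

R_1 = 263.8 kN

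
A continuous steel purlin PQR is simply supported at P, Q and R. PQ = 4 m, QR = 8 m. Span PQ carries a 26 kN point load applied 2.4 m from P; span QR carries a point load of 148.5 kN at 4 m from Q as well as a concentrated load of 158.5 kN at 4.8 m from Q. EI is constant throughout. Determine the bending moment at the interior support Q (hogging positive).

M_Q = 297.2 kN·m

Release continuity at Q by inserting a hinge; the redundant is the internal moment M_Q. The primary structure is two simply-supported spans PQ and QR.
End slopes at the hinge Q, treating each span as simply supported:
  span PQ: point load 26 at a = 2.4: Pab(L + a)/(6LEI) = 26.62/EI
  span QR: point load 148.5 at a = 4: Pab(L + b)/(6LEI) = 594/EI
  span QR: point load 158.5 at a = 4.8: Pab(L + b)/(6LEI) = 568.1/EI
  relative rotation θ_0 = (26.62 + 1162)/EI = 1189/EI
A unit hogging moment at Q produces rotation L₁/(3EI) + L₂/(3EI) = 4/EI.
Slope continuity at Q: θ_0 = M_Q·4/EI, so M_Q = 1189/4 = 297.2 kN·m (hogging).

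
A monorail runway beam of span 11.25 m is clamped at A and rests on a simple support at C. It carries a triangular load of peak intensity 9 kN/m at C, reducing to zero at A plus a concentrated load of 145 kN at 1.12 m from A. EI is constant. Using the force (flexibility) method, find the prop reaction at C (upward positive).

Choose R_C as the redundant. The primary structure is the cantilever fixed at A.
Free-end deflection of the primary structure under the applied loading (downward +):
  triangular load, peak 9 at the free end: 11w₀L⁴/(120EI) = 13215/EI
  point load 145 at a = 1.12: Pa²(3L − a)/(6EI) = 989.2/EI
  δ_0 = 14204/EI
Flexibility coefficient — unit upward force at C: δ_{CC} = L³/(3EI) = 474.6/EI.
The prop prevents deflection at C: R_C = δ_0/δ_{CC} = 14204/474.6 = 29.93 kN.

R_C = 29.93 kN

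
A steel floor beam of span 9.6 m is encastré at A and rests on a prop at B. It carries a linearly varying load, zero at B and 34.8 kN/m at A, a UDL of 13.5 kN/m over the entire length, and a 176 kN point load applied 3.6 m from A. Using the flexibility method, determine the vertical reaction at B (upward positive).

R_B = 114.5 kN

Take the reaction at B as the redundant and release it; the primary structure is a cantilever fixed at A.
Downward deflection at the released point B due to the loads:
  triangular load, peak 34.8 at the fixed end: w₀L⁴/(30EI) = 9852/EI
  UDL 13.5: wL⁴/(8EI) = 14333/EI
  point load 176 at a = 3.6: Pa²(3L − a)/(6EI) = 9580/EI
  δ_0 = 33765/EI
Tip deflection under a unit load at B: L³/(3EI) = 294.9/EI.
Compatibility at B: δ_0 − R_B·δ_{BB} = 0, so R_B = 33765/294.9 = 114.5 kN.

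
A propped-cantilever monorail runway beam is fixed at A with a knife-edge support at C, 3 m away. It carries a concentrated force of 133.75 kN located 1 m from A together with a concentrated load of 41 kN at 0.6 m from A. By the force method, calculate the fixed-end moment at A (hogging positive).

Release the roller at C. Primary structure: cantilever fixed at A.
Deflection at C on the released cantilever, summing each load's contribution:
  point load 133.75 at a = 1: Pa²(3L − a)/(6EI) = 178.3/EI
  point load 41 at a = 0.6: Pa²(3L − a)/(6EI) = 20.66/EI
  δ_0 = 199/EI
Flexibility coefficient — unit upward force at C: δ_{CC} = L³/(3EI) = 9/EI.
The prop prevents deflection at C: R_C = δ_0/δ_{CC} = 199/9 = 22.11 kN.
Moment equilibrium about A: M_A = Σ(load moments about A) − R_C·L = 158.3 − 22.11×3 = 92.02 kN·m.

M_A = 92.02 kN·m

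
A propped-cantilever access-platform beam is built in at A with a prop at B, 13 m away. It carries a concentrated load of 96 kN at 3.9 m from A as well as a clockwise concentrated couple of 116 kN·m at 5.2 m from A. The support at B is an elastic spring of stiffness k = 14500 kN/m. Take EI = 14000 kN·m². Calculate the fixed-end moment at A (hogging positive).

Choose R_B as the redundant. The primary structure is the cantilever fixed at A.
Downward deflection at the released point B due to the loads:
  point load 96 at a = 3.9: Pa²(3L − a)/(6EI) = 8542/EI
  clockwise couple 116 at a = 5.2: M₀a(2L − a)/(2EI) = 6273/EI
  δ_0 = 14815/EI
Flexibility coefficient — unit upward force at B: δ_{BB} = L³/(3EI) = 732.3/EI.
With EI = 14000 kN·m²: δ_0 = 1.0582 m and δ_{BB} = 0.05231 m/kN.
Compatibility — the spring shortens by R_B/k under the reaction it provides: δ_0 − R_B·δ_{BB} = R_B/k. With 1/k = 0.000069 m/kN, R_B = δ_0 / (δ_{BB} + 1/k) = 1.0582 / (0.05231 + 0.000069) = 20.2 kN.
Moment equilibrium about A: M_A = Σ(load moments about A) − R_B·L = 490.4 − 20.2×13 = 227.8 kN·m.

M_A = 227.8 kN·m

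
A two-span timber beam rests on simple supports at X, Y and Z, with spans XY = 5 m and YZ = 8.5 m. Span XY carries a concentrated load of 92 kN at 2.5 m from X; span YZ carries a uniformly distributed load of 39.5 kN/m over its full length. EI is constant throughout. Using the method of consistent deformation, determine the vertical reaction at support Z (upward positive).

R_Z = 137.7 kN

Release continuity at Y by inserting a hinge; the redundant is the internal moment M_Y. The primary structure is two simply-supported spans XY and YZ.
Discontinuity in slope at Y on the released structure — sum the simple-span end rotations:
  span XY: point load 92 at a = 2.5: Pab(L + a)/(6LEI) = 143.8/EI
  span YZ: UDL 39.5: wL³/(24EI) = 1011/EI
  relative rotation θ_0 = (143.8 + 1011)/EI = 1154/EI
A unit hogging moment at Y produces rotation L₁/(3EI) + L₂/(3EI) = 4.5/EI.
Slope continuity at Y: θ_0 = M_Y·4.5/EI, so M_Y = 1154/4.5 = 256.6 kN·m (hogging).
Span YZ, ΣM about Z: R_Y^{YZ}·8.5 = 1427 + 256.6, so R_Y^{YZ} = 198.1 kN and R_Z = 335.8 − 198.1 = 137.7 kN.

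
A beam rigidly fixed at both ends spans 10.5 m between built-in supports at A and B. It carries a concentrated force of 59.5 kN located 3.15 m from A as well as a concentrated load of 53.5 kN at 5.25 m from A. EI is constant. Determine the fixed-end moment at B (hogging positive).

Release both end moments; the primary structure is a simply-supported span AB with redundants M_A and M_B.
End rotations of the released simple span under the applied load (×1/EI):
  at A: point load 59.5 at a = 3.15: Pab(L + b)/(6LEI) = 390.3/EI
  at B: point load 59.5 at a = 3.15: Pab(L + a)/(6LEI) = 298.5/EI
  at A: point load 53.5 at a = 5.25: Pab(L + b)/(6LEI) = 368.6/EI
  at B: point load 53.5 at a = 5.25: Pab(L + a)/(6LEI) = 368.6/EI
  θ_A0 = 759/EI,  θ_B0 = 667.1/EI
Flexibility coefficients: a unit moment at one end gives L/(3EI) there and L/(6EI) at the far end, so f₁₁ = f₂₂ = 3.5/EI and f₁₂ = f₂₁ = 1.75/EI.
Compatibility — zero rotation at each built-in end:
  3.5 M_A + 1.75 M_B = 759
  1.75 M_A + 3.5 M_B = 667.1
Solving the pair gives M_A = 162.1 kN·m and M_B = 109.6 kN·m (hogging).

M_B = 109.6 kN·m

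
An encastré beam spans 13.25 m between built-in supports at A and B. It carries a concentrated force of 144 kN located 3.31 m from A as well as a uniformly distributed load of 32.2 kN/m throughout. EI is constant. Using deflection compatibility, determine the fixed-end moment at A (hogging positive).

Release both end moments; the primary structure is a simply-supported span AB with redundants M_A and M_B.
On the primary (simply-supported) span, the end slopes from the loading are:
  at A: point load 144 at a = 3.31: Pab(L + b)/(6LEI) = 1382/EI
  at B: point load 144 at a = 3.31: Pab(L + a)/(6LEI) = 986.9/EI
  at A: UDL 32.2: wL³/(24EI) = 3121/EI
  at B: UDL 32.2: wL³/(24EI) = 3121/EI
  θ_A0 = 4503/EI,  θ_B0 = 4108/EI
Flexibility coefficients: a unit moment at one end gives L/(3EI) there and L/(6EI) at the far end, so f₁₁ = f₂₂ = 4.417/EI and f₁₂ = f₂₁ = 2.208/EI.
Compatibility — zero rotation at each built-in end:
  4.417 M_A + 2.208 M_B = 4503
  2.208 M_A + 4.417 M_B = 4108
Solving the pair gives M_A = 739.3 kN·m and M_B = 560.4 kN·m (hogging).

M_A = 739.3 kN·m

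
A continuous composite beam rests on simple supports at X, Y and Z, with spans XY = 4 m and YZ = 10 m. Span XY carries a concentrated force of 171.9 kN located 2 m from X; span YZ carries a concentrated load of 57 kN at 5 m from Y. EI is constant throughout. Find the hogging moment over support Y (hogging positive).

M_Y = 113.2 kN·m

Insert a hinge at Y; M_Y is the redundant, and each span becomes simply supported.
Rotations at Y on the released spans (each span's end-slope, ×1/EI):
  span XY: point load 171.9 at a = 2: Pab(L + a)/(6LEI) = 171.9/EI
  span YZ: point load 57 at a = 5: Pab(L + b)/(6LEI) = 356.2/EI
  relative rotation θ_0 = (171.9 + 356.2)/EI = 528.1/EI
A unit hogging moment at Y produces rotation L₁/(3EI) + L₂/(3EI) = 4.667/EI.
Slope continuity at Y: θ_0 = M_Y·4.667/EI, so M_Y = 528.1/4.667 = 113.2 kN·m (hogging).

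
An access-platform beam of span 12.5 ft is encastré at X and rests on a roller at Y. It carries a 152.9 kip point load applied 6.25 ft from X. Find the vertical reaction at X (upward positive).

R_X = 105.1 kip

Choose R_Y as the redundant. The primary structure is the cantilever fixed at X.
Free-end deflection of the primary structure under the applied loading (downward +):
  point load 152.9 at a = 6.25: Pa²(3L − a)/(6EI) = 31108/EI
Tip deflection under a unit load at Y: L³/(3EI) = 651/EI.
Compatibility at Y: δ_0 − R_Y·δ_{YY} = 0, so R_Y = 31108/651 = 47.78 kip.
Vertical equilibrium: R_X = ΣP − R_Y = 152.9 − 47.78 = 105.1 kip.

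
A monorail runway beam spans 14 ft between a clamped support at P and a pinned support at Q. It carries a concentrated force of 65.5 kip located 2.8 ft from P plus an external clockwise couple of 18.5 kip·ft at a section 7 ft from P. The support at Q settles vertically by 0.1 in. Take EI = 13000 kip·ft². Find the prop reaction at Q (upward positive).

R_Q = 5.036 kip

Choose R_Q as the redundant. The primary structure is the cantilever fixed at P.
Free-end deflection of the primary structure under the applied loading (downward +):
  point load 65.5 at a = 2.8: Pa²(3L − a)/(6EI) = 3355/EI
  clockwise couple 18.5 at a = 7: M₀a(2L − a)/(2EI) = 1360/EI
  δ_0 = 4715/EI
Flexibility coefficient — unit upward force at Q: δ_{QQ} = L³/(3EI) = 914.7/EI.
With EI = 13000 kip·ft²: δ_0 = 0.36267 ft and δ_{QQ} = 0.070359 ft/kip.
Compatibility — the beam at Q must follow the support down by 0.008333 ft: δ_0 − R_Q·δ_{QQ} = 0.008333, so R_Q = (0.36267 − 0.008333)/0.070359 = 5.036 kip.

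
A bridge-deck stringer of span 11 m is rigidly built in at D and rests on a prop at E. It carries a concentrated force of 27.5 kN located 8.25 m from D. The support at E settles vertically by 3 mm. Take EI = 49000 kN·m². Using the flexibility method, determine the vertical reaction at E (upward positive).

Choose R_E as the redundant. The primary structure is the cantilever fixed at D.
Deflection at E on the released cantilever, summing each load's contribution:
  point load 27.5 at a = 8.25: Pa²(3L − a)/(6EI) = 7721/EI
Flexibility coefficient — unit upward force at E: δ_{EE} = L³/(3EI) = 443.7/EI.
With EI = 49000 kN·m²: δ_0 = 0.15757 m and δ_{EE} = 0.009054 m/kN.
Compatibility — the beam at E must follow the support down by 0.003 m: δ_0 − R_E·δ_{EE} = 0.003, so R_E = (0.15757 − 0.003)/0.009054 = 17.07 kN.

R_E = 17.07 kN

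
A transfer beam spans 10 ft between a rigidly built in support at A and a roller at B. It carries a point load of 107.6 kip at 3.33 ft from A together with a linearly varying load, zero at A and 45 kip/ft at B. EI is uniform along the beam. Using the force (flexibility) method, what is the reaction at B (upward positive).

Take the reaction at B as the redundant and release it; the primary structure is a cantilever fixed at A.
Downward deflection at the released point B due to the loads:
  point load 107.6 at a = 3.33: Pa²(3L − a)/(6EI) = 5304/EI
  triangular load, peak 45 at the free end: 11w₀L⁴/(120EI) = 41250/EI
  δ_0 = 46554/EI
Flexibility coefficient — unit upward force at B: δ_{BB} = L³/(3EI) = 333.3/EI.
The prop prevents deflection at B: R_B = δ_0/δ_{BB} = 46554/333.3 = 139.7 kip.

R_B = 139.7 kip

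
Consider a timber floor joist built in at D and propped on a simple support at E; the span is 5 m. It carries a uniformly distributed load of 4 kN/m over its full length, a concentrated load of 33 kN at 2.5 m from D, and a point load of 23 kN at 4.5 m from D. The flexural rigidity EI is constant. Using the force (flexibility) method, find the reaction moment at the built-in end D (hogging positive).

M_D = 49.13 kN·m

Release the roller at E. Primary structure: cantilever fixed at D.
Downward deflection at the released point E due to the loads:
  UDL 4: wL⁴/(8EI) = 312.5/EI
  point load 33 at a = 2.5: Pa²(3L − a)/(6EI) = 429.7/EI
  point load 23 at a = 4.5: Pa²(3L − a)/(6EI) = 815.1/EI
  δ_0 = 1557/EI
Flexibility coefficient — unit upward force at E: δ_{EE} = L³/(3EI) = 41.67/EI.
Compatibility at E: δ_0 − R_E·δ_{EE} = 0, so R_E = 1557/41.67 = 37.37 kN.
Moment equilibrium about D: M_D = Σ(load moments about D) − R_E·L = 236 − 37.37×5 = 49.13 kN·m.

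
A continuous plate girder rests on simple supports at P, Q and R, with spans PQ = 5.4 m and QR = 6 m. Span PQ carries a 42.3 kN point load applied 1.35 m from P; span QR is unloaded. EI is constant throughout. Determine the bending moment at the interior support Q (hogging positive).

Release continuity at Q by inserting a hinge; the redundant is the internal moment M_Q. The primary structure is two simply-supported spans PQ and QR.
End slopes at the hinge Q, treating each span as simply supported:
  span PQ: point load 42.3 at a = 1.35: Pab(L + a)/(6LEI) = 48.18/EI
  relative rotation θ_0 = (48.18 + 0)/EI = 48.18/EI
A unit hogging moment at Q produces rotation L₁/(3EI) + L₂/(3EI) = 3.8/EI.
Slope continuity at Q: θ_0 = M_Q·3.8/EI, so M_Q = 48.18/3.8 = 12.68 kN·m (hogging).

M_Q = 12.68 kN·m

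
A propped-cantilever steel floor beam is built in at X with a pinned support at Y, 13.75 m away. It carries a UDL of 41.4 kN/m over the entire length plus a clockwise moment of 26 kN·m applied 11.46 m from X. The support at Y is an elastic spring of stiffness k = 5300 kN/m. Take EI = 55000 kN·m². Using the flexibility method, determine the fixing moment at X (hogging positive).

Release the roller at Y. Primary structure: cantilever fixed at X.
Free-end deflection of the primary structure under the applied loading (downward +):
  UDL 41.4: wL⁴/(8EI) = 184978/EI
  clockwise couple 26 at a = 11.46: M₀a(2L − a)/(2EI) = 2390/EI
  δ_0 = 187368/EI
Flexibility coefficient — unit upward force at Y: δ_{YY} = L³/(3EI) = 866.5/EI.
With EI = 55000 kN·m²: δ_0 = 3.4067 m and δ_{YY} = 0.015755 m/kN.
Compatibility — the spring shortens by R_Y/k under the reaction it provides: δ_0 − R_Y·δ_{YY} = R_Y/k. With 1/k = 0.000189 m/kN, R_Y = δ_0 / (δ_{YY} + 1/k) = 3.4067 / (0.015755 + 0.000189) = 213.7 kN.
Moment equilibrium about X: M_X = Σ(load moments about X) − R_Y·L = 3940 − 213.7×13.75 = 1002 kN·m.

M_X = 1002 kN·m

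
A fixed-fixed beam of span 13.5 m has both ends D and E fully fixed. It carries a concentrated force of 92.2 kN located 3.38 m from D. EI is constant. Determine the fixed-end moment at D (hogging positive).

M_D = 175.1 kN·m

Take the two fixed-end moments M_D, M_E as redundants; the released structure is the simple span DE.
Simple-span end rotations at D and E under the given loads:
  at D: point load 92.2 at a = 3.38: Pab(L + b)/(6LEI) = 919.7/EI
  at E: point load 92.2 at a = 3.38: Pab(L + a)/(6LEI) = 657.2/EI
  θ_D0 = 919.7/EI,  θ_E0 = 657.2/EI
Flexibility coefficients: a unit moment at one end gives L/(3EI) there and L/(6EI) at the far end, so f₁₁ = f₂₂ = 4.5/EI and f₁₂ = f₂₁ = 2.25/EI.
Compatibility — zero rotation at each built-in end:
  4.5 M_D + 2.25 M_E = 919.7
  2.25 M_D + 4.5 M_E = 657.2
Solving the pair gives M_D = 175.1 kN·m and M_E = 58.49 kN·m (hogging).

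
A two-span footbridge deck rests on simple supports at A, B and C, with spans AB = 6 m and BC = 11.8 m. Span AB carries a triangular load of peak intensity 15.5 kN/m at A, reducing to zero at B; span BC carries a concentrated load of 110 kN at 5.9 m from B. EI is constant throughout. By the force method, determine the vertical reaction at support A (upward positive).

R_A = 2.282 kN

Take M_B as the redundant. Released structure: two simple spans AB and BC with a hinge at B.
Discontinuity in slope at B on the released structure — sum the simple-span end rotations:
  span AB: triangular load, peak 15.5: 7w₀L³/(360EI) = 65.1/EI
  span BC: point load 110 at a = 5.9: Pab(L + b)/(6LEI) = 957.3/EI
  relative rotation θ_0 = (65.1 + 957.3)/EI = 1022/EI
A unit hogging moment at B produces rotation L₁/(3EI) + L₂/(3EI) = 5.933/EI.
Slope continuity at B: θ_0 = M_B·5.933/EI, so M_B = 1022/5.933 = 172.3 kN·m (hogging).
Span AB, ΣM about A with M_B applied at B: R_B^{AB}·6 = 93 + 172.3, so R_B^{AB} = 44.22 kN and R_A = 46.5 − 44.22 = 2.282 kN.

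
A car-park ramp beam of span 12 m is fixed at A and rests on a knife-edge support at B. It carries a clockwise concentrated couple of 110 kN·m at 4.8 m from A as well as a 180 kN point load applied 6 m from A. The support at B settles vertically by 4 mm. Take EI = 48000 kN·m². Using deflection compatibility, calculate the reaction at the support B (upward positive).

Take the reaction at B as the redundant and release it; the primary structure is a cantilever fixed at A.
Primary-structure tip deflection at B by superposition:
  clockwise couple 110 at a = 4.8: M₀a(2L − a)/(2EI) = 5069/EI
  point load 180 at a = 6: Pa²(3L − a)/(6EI) = 32400/EI
  δ_0 = 37469/EI
Flexibility coefficient — unit upward force at B: δ_{BB} = L³/(3EI) = 576/EI.
With EI = 48000 kN·m²: δ_0 = 0.7806 m and δ_{BB} = 0.012 m/kN.
Compatibility — the beam at B must follow the support down by 0.004 m: δ_0 − R_B·δ_{BB} = 0.004, so R_B = (0.7806 − 0.004)/0.012 = 64.72 kN.

R_B = 64.72 kN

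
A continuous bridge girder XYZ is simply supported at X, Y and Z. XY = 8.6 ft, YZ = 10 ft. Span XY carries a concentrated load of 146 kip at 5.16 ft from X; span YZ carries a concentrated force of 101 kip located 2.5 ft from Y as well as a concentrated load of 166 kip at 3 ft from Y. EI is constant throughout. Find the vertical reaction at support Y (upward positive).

Take M_Y as the redundant. Released structure: two simple spans XY and YZ with a hinge at Y.
Rotations at Y on the released spans (each span's end-slope, ×1/EI):
  span XY: point load 146 at a = 5.16: Pab(L + a)/(6LEI) = 691.1/EI
  span YZ: point load 101 at a = 2.5: Pab(L + b)/(6LEI) = 552.3/EI
  span YZ: point load 166 at a = 3: Pab(L + b)/(6LEI) = 987.7/EI
  relative rotation θ_0 = (691.1 + 1540)/EI = 2231/EI
A unit hogging moment at Y produces rotation L₁/(3EI) + L₂/(3EI) = 6.2/EI.
Compatibility: M_Y·(L₁+L₂)/(3EI) = θ_0, giving M_Y = 359.9 kip·ft (hogging).
Span XY, ΣM about X with M_Y applied at Y: R_Y^{XY}·8.6 = 753.4 + 359.9, so R_Y^{XY} = 129.4 kip and R_X = 146 − 129.4 = 16.56 kip.
Span YZ, ΣM about Z: R_Y^{YZ}·10 = 1920 + 359.9, so R_Y^{YZ} = 227.9 kip and R_Z = 267 − 227.9 = 39.06 kip.
R_Y = 129.4 + 227.9 = 357.4 kip.

R_Y = 357.4 kip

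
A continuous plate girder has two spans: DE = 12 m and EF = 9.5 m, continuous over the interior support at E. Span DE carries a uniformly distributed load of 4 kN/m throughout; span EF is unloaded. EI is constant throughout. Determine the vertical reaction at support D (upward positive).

Take M_E as the redundant. Released structure: two simple spans DE and EF with a hinge at E.
Discontinuity in slope at E on the released structure — sum the simple-span end rotations:
  span DE: UDL 4: wL³/(24EI) = 288/EI
  relative rotation θ_0 = (288 + 0)/EI = 288/EI
A unit hogging moment at E produces rotation L₁/(3EI) + L₂/(3EI) = 7.167/EI.
Slope continuity at E: θ_0 = M_E·7.167/EI, so M_E = 288/7.167 = 40.19 kN·m (hogging).
Span DE, ΣM about D with M_E applied at E: R_E^{DE}·12 = 288 + 40.19, so R_E^{DE} = 27.35 kN and R_D = 48 − 27.35 = 20.65 kN.

R_D = 20.65 kN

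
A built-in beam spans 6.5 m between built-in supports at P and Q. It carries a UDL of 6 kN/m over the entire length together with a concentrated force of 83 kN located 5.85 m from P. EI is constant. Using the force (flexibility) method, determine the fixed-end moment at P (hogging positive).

M_P = 25.98 kN·m

Take the two fixed-end moments M_P, M_Q as redundants; the released structure is the simple span PQ.
On the primary (simply-supported) span, the end slopes from the loading are:
  at P: UDL 6: wL³/(24EI) = 68.66/EI
  at Q: UDL 6: wL³/(24EI) = 68.66/EI
  at P: point load 83 at a = 5.85: Pab(L + b)/(6LEI) = 57.86/EI
  at Q: point load 83 at a = 5.85: Pab(L + a)/(6LEI) = 99.94/EI
  θ_P0 = 126.5/EI,  θ_Q0 = 168.6/EI
Flexibility coefficients: a unit moment at one end gives L/(3EI) there and L/(6EI) at the far end, so f₁₁ = f₂₂ = 2.167/EI and f₁₂ = f₂₁ = 1.083/EI.
Compatibility — zero rotation at each built-in end:
  2.167 M_P + 1.083 M_Q = 126.5
  1.083 M_P + 2.167 M_Q = 168.6
Solving the pair gives M_P = 25.98 kN·m and M_Q = 64.82 kN·m (hogging).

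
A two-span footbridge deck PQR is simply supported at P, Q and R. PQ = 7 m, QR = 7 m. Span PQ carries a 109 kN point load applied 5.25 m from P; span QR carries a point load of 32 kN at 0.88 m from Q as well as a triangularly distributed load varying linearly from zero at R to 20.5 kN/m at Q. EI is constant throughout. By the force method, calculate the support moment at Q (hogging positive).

Insert a hinge at Q; M_Q is the redundant, and each span becomes simply supported.
Discontinuity in slope at Q on the released structure — sum the simple-span end rotations:
  span PQ: point load 109 at a = 5.25: Pab(L + a)/(6LEI) = 292.1/EI
  span QR: point load 32 at a = 0.88: Pab(L + b)/(6LEI) = 53.84/EI
  span QR: triangular load, peak 20.5: w₀L³/(45EI) = 156.3/EI
  relative rotation θ_0 = (292.1 + 210.1)/EI = 502.2/EI
A unit hogging moment at Q produces rotation L₁/(3EI) + L₂/(3EI) = 4.667/EI.
Compatibility: M_Q·(L₁+L₂)/(3EI) = θ_0, giving M_Q = 107.6 kN·m (hogging).

M_Q = 107.6 kN·m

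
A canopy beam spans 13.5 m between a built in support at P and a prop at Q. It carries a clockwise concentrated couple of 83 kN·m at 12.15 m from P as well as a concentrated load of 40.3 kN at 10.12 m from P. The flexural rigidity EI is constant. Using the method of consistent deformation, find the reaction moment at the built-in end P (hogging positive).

M_P = 23.58 kN·m

Choose R_Q as the redundant. The primary structure is the cantilever fixed at P.
Free-end deflection of the primary structure under the applied loading (downward +):
  clockwise couple 83 at a = 12.15: M₀a(2L − a)/(2EI) = 7488/EI
  point load 40.3 at a = 10.12: Pa²(3L − a)/(6EI) = 20898/EI
  δ_0 = 28386/EI
Flexibility coefficient — unit upward force at Q: δ_{QQ} = L³/(3EI) = 820.1/EI.
The prop prevents deflection at Q: R_Q = δ_0/δ_{QQ} = 28386/820.1 = 34.61 kN.
Moment equilibrium about P: M_P = Σ(load moments about P) − R_Q·L = 490.8 − 34.61×13.5 = 23.58 kN·m.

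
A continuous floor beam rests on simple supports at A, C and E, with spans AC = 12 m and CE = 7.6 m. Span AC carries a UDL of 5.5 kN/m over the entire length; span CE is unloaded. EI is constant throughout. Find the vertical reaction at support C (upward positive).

Release continuity at C by inserting a hinge; the redundant is the internal moment M_C. The primary structure is two simply-supported spans AC and CE.
End slopes at the hinge C, treating each span as simply supported:
  span AC: UDL 5.5: wL³/(24EI) = 396/EI
  relative rotation θ_0 = (396 + 0)/EI = 396/EI
A unit hogging moment at C produces rotation L₁/(3EI) + L₂/(3EI) = 6.533/EI.
Slope continuity at C: θ_0 = M_C·6.533/EI, so M_C = 396/6.533 = 60.61 kN·m (hogging).
Span AC, ΣM about A with M_C applied at C: R_C^{AC}·12 = 396 + 60.61, so R_C^{AC} = 38.05 kN and R_A = 66 − 38.05 = 27.95 kN.
Span CE, ΣM about E: R_C^{CE}·7.6 = 0 + 60.61, so R_C^{CE} = 7.975 kN and R_E = 0 − 7.975 = -7.975 kN.
R_C = 38.05 + 7.975 = 46.03 kN.

R_C = 46.03 kN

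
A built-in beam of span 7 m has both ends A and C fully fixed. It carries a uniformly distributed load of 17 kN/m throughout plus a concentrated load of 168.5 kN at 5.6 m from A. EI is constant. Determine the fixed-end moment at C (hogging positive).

Release both end moments; the primary structure is a simply-supported span AC with redundants M_A and M_C.
On the primary (simply-supported) span, the end slopes from the loading are:
  at A: UDL 17: wL³/(24EI) = 243/EI
  at C: UDL 17: wL³/(24EI) = 243/EI
  at A: point load 168.5 at a = 5.6: Pab(L + b)/(6LEI) = 264.2/EI
  at C: point load 168.5 at a = 5.6: Pab(L + a)/(6LEI) = 396.3/EI
  θ_A0 = 507.2/EI,  θ_C0 = 639.3/EI
Flexibility coefficients: a unit moment at one end gives L/(3EI) there and L/(6EI) at the far end, so f₁₁ = f₂₂ = 2.333/EI and f₁₂ = f₂₁ = 1.167/EI.
Compatibility — zero rotation at each built-in end:
  2.333 M_A + 1.167 M_C = 507.2
  1.167 M_A + 2.333 M_C = 639.3
Solving the pair gives M_A = 107.2 kN·m and M_C = 220.4 kN·m (hogging).

M_C = 220.4 kN·m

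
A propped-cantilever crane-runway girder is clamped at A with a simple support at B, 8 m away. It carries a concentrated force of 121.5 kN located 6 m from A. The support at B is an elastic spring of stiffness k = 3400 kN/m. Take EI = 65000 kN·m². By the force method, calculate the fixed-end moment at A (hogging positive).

M_A = 175.9 kN·m

Take the reaction at B as the redundant and release it; the primary structure is a cantilever fixed at A.
Deflection at B on the released cantilever, summing each load's contribution:
  point load 121.5 at a = 6: Pa²(3L − a)/(6EI) = 13122/EI
Tip deflection under a unit load at B: L³/(3EI) = 170.7/EI.
With EI = 65000 kN·m²: δ_0 = 0.20188 m and δ_{BB} = 0.002626 m/kN.
Compatibility — the spring shortens by R_B/k under the reaction it provides: δ_0 − R_B·δ_{BB} = R_B/k. With 1/k = 0.000294 m/kN, R_B = δ_0 / (δ_{BB} + 1/k) = 0.20188 / (0.002626 + 0.000294) = 69.14 kN.
Moment equilibrium about A: M_A = Σ(load moments about A) − R_B·L = 729 − 69.14×8 = 175.9 kN·m.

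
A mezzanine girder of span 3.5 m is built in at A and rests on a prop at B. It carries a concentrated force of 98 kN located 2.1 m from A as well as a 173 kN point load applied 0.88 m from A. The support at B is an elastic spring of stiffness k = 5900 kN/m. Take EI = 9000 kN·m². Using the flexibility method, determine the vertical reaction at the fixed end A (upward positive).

R_A = 219.2 kN

Release the roller at B. Primary structure: cantilever fixed at A.
Downward deflection at the released point B due to the loads:
  point load 98 at a = 2.1: Pa²(3L − a)/(6EI) = 605.1/EI
  point load 173 at a = 0.88: Pa²(3L − a)/(6EI) = 214.8/EI
  δ_0 = 819.9/EI
Tip deflection under a unit load at B: L³/(3EI) = 14.29/EI.
With EI = 9000 kN·m²: δ_0 = 0.091095 m and δ_{BB} = 0.001588 m/kN.
Compatibility — the spring shortens by R_B/k under the reaction it provides: δ_0 − R_B·δ_{BB} = R_B/k. With 1/k = 0.000169 m/kN, R_B = δ_0 / (δ_{BB} + 1/k) = 0.091095 / (0.001588 + 0.000169) = 51.83 kN.
Vertical equilibrium: R_A = ΣP − R_B = 271 − 51.83 = 219.2 kN.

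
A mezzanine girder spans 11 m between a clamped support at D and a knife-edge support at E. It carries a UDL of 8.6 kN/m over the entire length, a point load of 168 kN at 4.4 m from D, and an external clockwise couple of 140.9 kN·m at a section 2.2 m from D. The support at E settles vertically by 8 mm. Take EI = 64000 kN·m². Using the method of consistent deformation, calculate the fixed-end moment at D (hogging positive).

M_D = 562.4 kN·m

Release the roller at E. Primary structure: cantilever fixed at D.
Deflection at E on the released cantilever, summing each load's contribution:
  UDL 8.6: wL⁴/(8EI) = 15739/EI
  point load 168 at a = 4.4: Pa²(3L − a)/(6EI) = 15503/EI
  clockwise couple 140.9 at a = 2.2: M₀a(2L − a)/(2EI) = 3069/EI
  δ_0 = 34311/EI
Tip deflection under a unit load at E: L³/(3EI) = 443.7/EI.
With EI = 64000 kN·m²: δ_0 = 0.53612 m and δ_{EE} = 0.006932 m/kN.
Compatibility — the beam at E must follow the support down by 0.008 m: δ_0 − R_E·δ_{EE} = 0.008, so R_E = (0.53612 − 0.008)/0.006932 = 76.18 kN.
Moment equilibrium about D: M_D = Σ(load moments about D) − R_E·L = 1400 − 76.18×11 = 562.4 kN·m.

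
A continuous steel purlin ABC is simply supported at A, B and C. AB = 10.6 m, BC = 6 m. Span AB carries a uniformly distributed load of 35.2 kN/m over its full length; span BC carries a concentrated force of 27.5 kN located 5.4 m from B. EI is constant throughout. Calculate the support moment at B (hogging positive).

Insert a hinge at B; M_B is the redundant, and each span becomes simply supported.
Rotations at B on the released spans (each span's end-slope, ×1/EI):
  span AB: UDL 35.2: wL³/(24EI) = 1747/EI
  span BC: point load 27.5 at a = 5.4: Pab(L + b)/(6LEI) = 16.34/EI
  relative rotation θ_0 = (1747 + 16.34)/EI = 1763/EI
A unit hogging moment at B produces rotation L₁/(3EI) + L₂/(3EI) = 5.533/EI.
Slope continuity at B: θ_0 = M_B·5.533/EI, so M_B = 1763/5.533 = 318.6 kN·m (hogging).

M_B = 318.6 kN·m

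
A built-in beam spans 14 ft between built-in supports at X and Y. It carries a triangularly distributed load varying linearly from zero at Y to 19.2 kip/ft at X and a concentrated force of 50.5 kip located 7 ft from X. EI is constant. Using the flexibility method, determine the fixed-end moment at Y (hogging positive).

Take the two fixed-end moments M_X, M_Y as redundants; the released structure is the simple span XY.
Simple-span end rotations at X and Y under the given loads:
  at X: triangular load, peak 19.2: w₀L³/(45EI) = 1171/EI
  at Y: triangular load, peak 19.2: 7w₀L³/(360EI) = 1024/EI
  at X: point load 50.5 at a = 7: Pab(L + b)/(6LEI) = 618.6/EI
  at Y: point load 50.5 at a = 7: Pab(L + a)/(6LEI) = 618.6/EI
  θ_X0 = 1789/EI,  θ_Y0 = 1643/EI
Flexibility coefficients: a unit moment at one end gives L/(3EI) there and L/(6EI) at the far end, so f₁₁ = f₂₂ = 4.667/EI and f₁₂ = f₂₁ = 2.333/EI.
Compatibility — zero rotation at each built-in end:
  4.667 M_X + 2.333 M_Y = 1789
  2.333 M_X + 4.667 M_Y = 1643
Solving the pair gives M_X = 276.5 kip·ft and M_Y = 213.8 kip·ft (hogging).

M_Y = 213.8 kip·ft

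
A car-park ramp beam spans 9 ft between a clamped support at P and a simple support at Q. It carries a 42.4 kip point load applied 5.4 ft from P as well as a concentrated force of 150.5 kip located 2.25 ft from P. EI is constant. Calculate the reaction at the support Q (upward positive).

Remove the prop at Q; the released (primary) structure is a cantilever built in at P.
Primary-structure tip deflection at Q by superposition:
  point load 42.4 at a = 5.4: Pa²(3L − a)/(6EI) = 4451/EI
  point load 150.5 at a = 2.25: Pa²(3L − a)/(6EI) = 3143/EI
  δ_0 = 7594/EI
Tip deflection under a unit load at Q: L³/(3EI) = 243/EI.
The prop prevents deflection at Q: R_Q = δ_0/δ_{QQ} = 7594/243 = 31.25 kip.

R_Q = 31.25 kip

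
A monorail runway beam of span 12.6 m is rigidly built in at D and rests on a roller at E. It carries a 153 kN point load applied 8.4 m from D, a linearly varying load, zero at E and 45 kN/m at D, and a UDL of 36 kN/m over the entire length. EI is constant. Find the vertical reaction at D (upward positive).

R_D = 584 kN

Release the roller at E. Primary structure: cantilever fixed at D.
Primary-structure tip deflection at E by superposition:
  point load 153 at a = 8.4: Pa²(3L − a)/(6EI) = 52899/EI
  triangular load, peak 45 at the fixed end: w₀L⁴/(30EI) = 37807/EI
  UDL 36: wL⁴/(8EI) = 113421/EI
  δ_0 = 204127/EI
Tip deflection under a unit load at E: L³/(3EI) = 666.8/EI.
The prop prevents deflection at E: R_E = δ_0/δ_{EE} = 204127/666.8 = 306.1 kN.
Vertical equilibrium: R_D = ΣP − R_E = 890.1 − 306.1 = 584 kN.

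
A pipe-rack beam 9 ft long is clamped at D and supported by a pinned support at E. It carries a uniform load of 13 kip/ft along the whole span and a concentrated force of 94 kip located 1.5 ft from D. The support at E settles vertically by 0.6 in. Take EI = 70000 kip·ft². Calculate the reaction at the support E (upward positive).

R_E = 33.17 kip

Take the reaction at E as the redundant and release it; the primary structure is a cantilever fixed at D.
Primary-structure tip deflection at E by superposition:
  UDL 13: wL⁴/(8EI) = 10662/EI
  point load 94 at a = 1.5: Pa²(3L − a)/(6EI) = 898.9/EI
  δ_0 = 11560/EI
Tip deflection under a unit load at E: L³/(3EI) = 243/EI.
With EI = 70000 kip·ft²: δ_0 = 0.16515 ft and δ_{EE} = 0.003471 ft/kip.
Compatibility — the beam at E must follow the support down by 0.05 ft: δ_0 − R_E·δ_{EE} = 0.05, so R_E = (0.16515 − 0.05)/0.003471 = 33.17 kip.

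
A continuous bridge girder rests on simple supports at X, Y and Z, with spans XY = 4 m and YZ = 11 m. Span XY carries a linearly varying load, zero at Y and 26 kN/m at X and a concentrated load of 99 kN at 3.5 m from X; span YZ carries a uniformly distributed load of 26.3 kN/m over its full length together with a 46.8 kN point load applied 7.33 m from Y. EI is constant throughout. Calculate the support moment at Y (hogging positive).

M_Y = 365 kN·m

Insert a hinge at Y; M_Y is the redundant, and each span becomes simply supported.
End slopes at the hinge Y, treating each span as simply supported:
  span XY: triangular load, peak 26: 7w₀L³/(360EI) = 32.36/EI
  span XY: point load 99 at a = 3.5: Pab(L + a)/(6LEI) = 54.14/EI
  span YZ: UDL 26.3: wL³/(24EI) = 1459/EI
  span YZ: point load 46.8 at a = 7.33: Pab(L + b)/(6LEI) = 279.8/EI
  relative rotation θ_0 = (86.5 + 1738)/EI = 1825/EI
A unit hogging moment at Y produces rotation L₁/(3EI) + L₂/(3EI) = 5/EI.
Compatibility: M_Y·(L₁+L₂)/(3EI) = θ_0, giving M_Y = 365 kN·m (hogging).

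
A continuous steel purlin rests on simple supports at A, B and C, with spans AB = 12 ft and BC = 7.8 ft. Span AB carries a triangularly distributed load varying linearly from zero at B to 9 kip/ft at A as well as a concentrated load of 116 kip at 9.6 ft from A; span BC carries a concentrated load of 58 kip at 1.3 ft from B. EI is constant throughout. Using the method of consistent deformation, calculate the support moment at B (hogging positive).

Release continuity at B by inserting a hinge; the redundant is the internal moment M_B. The primary structure is two simply-supported spans AB and BC.
Discontinuity in slope at B on the released structure — sum the simple-span end rotations:
  span AB: triangular load, peak 9: 7w₀L³/(360EI) = 302.4/EI
  span AB: point load 116 at a = 9.6: Pab(L + a)/(6LEI) = 801.8/EI
  span BC: point load 58 at a = 1.3: Pab(L + b)/(6LEI) = 149.8/EI
  relative rotation θ_0 = (1104 + 149.8)/EI = 1254/EI
A unit hogging moment at B produces rotation L₁/(3EI) + L₂/(3EI) = 6.6/EI.
Compatibility: M_B·(L₁+L₂)/(3EI) = θ_0, giving M_B = 190 kip·ft (hogging).

M_B = 190 kip·ft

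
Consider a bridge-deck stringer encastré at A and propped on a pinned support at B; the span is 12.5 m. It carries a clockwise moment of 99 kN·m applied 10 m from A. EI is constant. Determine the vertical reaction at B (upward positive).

R_B = 11.4 kN

Remove the prop at B; the released (primary) structure is a cantilever built in at A.
Downward deflection at the released point B due to the loads:
  clockwise couple 99 at a = 10: M₀a(2L − a)/(2EI) = 7425/EI
Tip deflection under a unit load at B: L³/(3EI) = 651/EI.
Compatibility at B: δ_0 − R_B·δ_{BB} = 0, so R_B = 7425/651 = 11.4 kN.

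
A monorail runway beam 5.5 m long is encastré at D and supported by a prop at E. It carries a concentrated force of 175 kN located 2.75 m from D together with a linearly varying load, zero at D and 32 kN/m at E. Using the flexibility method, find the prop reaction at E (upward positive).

Remove the prop at E; the released (primary) structure is a cantilever built in at D.
Free-end deflection of the primary structure under the applied loading (downward +):
  point load 175 at a = 2.75: Pa²(3L − a)/(6EI) = 3033/EI
  triangular load, peak 32 at the free end: 11w₀L⁴/(120EI) = 2684/EI
  δ_0 = 5717/EI
Flexibility coefficient — unit upward force at E: δ_{EE} = L³/(3EI) = 55.46/EI.
The prop prevents deflection at E: R_E = δ_0/δ_{EE} = 5717/55.46 = 103.1 kN.

R_E = 103.1 kN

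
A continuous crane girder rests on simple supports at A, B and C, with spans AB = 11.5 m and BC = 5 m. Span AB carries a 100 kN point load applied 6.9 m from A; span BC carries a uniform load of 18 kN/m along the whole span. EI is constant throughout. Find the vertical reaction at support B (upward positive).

Release continuity at B by inserting a hinge; the redundant is the internal moment M_B. The primary structure is two simply-supported spans AB and BC.
Discontinuity in slope at B on the released structure — sum the simple-span end rotations:
  span AB: point load 100 at a = 6.9: Pab(L + a)/(6LEI) = 846.4/EI
  span BC: UDL 18: wL³/(24EI) = 93.75/EI
  relative rotation θ_0 = (846.4 + 93.75)/EI = 940.1/EI
A unit hogging moment at B produces rotation L₁/(3EI) + L₂/(3EI) = 5.5/EI.
Slope continuity at B: θ_0 = M_B·5.5/EI, so M_B = 940.1/5.5 = 170.9 kN·m (hogging).
Span AB, ΣM about A with M_B applied at B: R_B^{AB}·11.5 = 690 + 170.9, so R_B^{AB} = 74.86 kN and R_A = 100 − 74.86 = 25.14 kN.
Span BC, ΣM about C: R_B^{BC}·5 = 225 + 170.9, so R_B^{BC} = 79.19 kN and R_C = 90 − 79.19 = 10.81 kN.
R_B = 74.86 + 79.19 = 154.1 kN.

R_B = 154.1 kN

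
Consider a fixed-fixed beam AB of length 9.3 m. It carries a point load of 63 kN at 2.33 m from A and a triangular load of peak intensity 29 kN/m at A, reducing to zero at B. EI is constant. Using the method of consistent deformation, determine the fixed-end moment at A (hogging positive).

Take the two fixed-end moments M_A, M_B as redundants; the released structure is the simple span AB.
Simple-span end rotations at A and B under the given loads:
  at A: point load 63 at a = 2.33: Pab(L + b)/(6LEI) = 298.3/EI
  at B: point load 63 at a = 2.33: Pab(L + a)/(6LEI) = 213.2/EI
  at A: triangular load, peak 29: w₀L³/(45EI) = 518.4/EI
  at B: triangular load, peak 29: 7w₀L³/(360EI) = 453.6/EI
  θ_A0 = 816.7/EI,  θ_B0 = 666.8/EI
Flexibility coefficients: a unit moment at one end gives L/(3EI) there and L/(6EI) at the far end, so f₁₁ = f₂₂ = 3.1/EI and f₁₂ = f₂₁ = 1.55/EI.
Compatibility — zero rotation at each built-in end:
  3.1 M_A + 1.55 M_B = 816.7
  1.55 M_A + 3.1 M_B = 666.8
Solving the pair gives M_A = 207.9 kN·m and M_B = 111.2 kN·m (hogging).

M_A = 207.9 kN·m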